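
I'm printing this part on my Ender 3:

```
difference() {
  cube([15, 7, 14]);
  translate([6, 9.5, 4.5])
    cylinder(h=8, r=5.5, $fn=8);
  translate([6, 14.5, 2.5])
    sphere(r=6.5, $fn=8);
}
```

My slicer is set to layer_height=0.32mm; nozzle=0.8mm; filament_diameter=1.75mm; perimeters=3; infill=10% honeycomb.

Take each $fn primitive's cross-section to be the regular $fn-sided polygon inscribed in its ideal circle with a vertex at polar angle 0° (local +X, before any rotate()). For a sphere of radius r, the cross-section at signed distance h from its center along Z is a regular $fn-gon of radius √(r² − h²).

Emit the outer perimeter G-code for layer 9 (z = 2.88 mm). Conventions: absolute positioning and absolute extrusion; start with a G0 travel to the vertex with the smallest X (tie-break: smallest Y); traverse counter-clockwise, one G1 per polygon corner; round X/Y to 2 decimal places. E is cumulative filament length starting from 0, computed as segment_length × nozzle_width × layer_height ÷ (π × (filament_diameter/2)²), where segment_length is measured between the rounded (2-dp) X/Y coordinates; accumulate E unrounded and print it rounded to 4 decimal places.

G0 X0.00 Y0.00 Z2.88
G1 X15.00 Y0.00 E1.5965
G1 X15.00 Y7.00 E2.3415
G1 X0.00 Y7.00 E3.9380
G1 X0.00 Y0.00 E4.6830

At z = 2.88 mm: the cube is present — its section is the full 15×7 rectangle; the cylinder at (6, 9.5) does not reach this height (z outside [4.5, 12.5]); the sphere at (6, 14.5): section is a regular 8-gon, circumradius = √(r²−h²) = √(6.5²−0.38²) = 6.489; After the difference (first − rest): starting from the 15×7 cube, the r=6.5 sphere at (6, 14.5) misses the remaining region (no effect) — 1 connected region. The outline is a single polygon with 4 vertices. Extrusion per mm of travel: 0.8 × 0.32 / (π × 0.875²) = 0.106432. Accumulating E over each segment gives final E = 4.6830.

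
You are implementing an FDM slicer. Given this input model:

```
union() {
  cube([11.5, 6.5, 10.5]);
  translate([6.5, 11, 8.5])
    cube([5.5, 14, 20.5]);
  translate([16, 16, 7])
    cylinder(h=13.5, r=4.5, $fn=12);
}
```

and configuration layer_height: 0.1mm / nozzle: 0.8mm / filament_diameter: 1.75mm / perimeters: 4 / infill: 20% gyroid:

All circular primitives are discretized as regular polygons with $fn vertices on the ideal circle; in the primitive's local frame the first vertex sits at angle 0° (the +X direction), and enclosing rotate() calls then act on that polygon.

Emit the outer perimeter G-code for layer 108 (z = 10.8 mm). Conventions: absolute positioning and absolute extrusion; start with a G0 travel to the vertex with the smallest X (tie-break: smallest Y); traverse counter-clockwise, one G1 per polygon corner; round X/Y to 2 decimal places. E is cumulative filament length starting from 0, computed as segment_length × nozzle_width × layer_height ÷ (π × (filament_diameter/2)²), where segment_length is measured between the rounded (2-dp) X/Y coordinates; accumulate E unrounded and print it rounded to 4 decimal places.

At z = 10.8 mm: the cube is not intersected at this z (z outside [0, 10.5]); the cube at (6.5, 11) is present — its section is the full 5.5×14 rectangle; the cylinder at (16, 16): section is a regular 12-gon, circumradius r=4.5; Merging all regions: the regions partially overlap (shared area 0.93 mm²), so overlapping operands fuse into one piece — 1 connected region. The outline is a single polygon with 17 vertices. Extrusion per mm of travel: 0.8 × 0.1 / (π × 0.875²) = 0.033260. Accumulating E over each segment gives final E = 1.9740.

G0 X6.50 Y11.00 Z10.80
G1 X12.00 Y11.00 E0.1829
G1 X12.00 Y14.13 E0.2870
G1 X12.10 Y13.75 E0.3001
G1 X13.75 Y12.10 E0.3777
G1 X16.00 Y11.50 E0.4552
G1 X18.25 Y12.10 E0.5326
G1 X19.90 Y13.75 E0.6102
G1 X20.50 Y16.00 E0.6877
G1 X19.90 Y18.25 E0.7651
G1 X18.25 Y19.90 E0.8427
G1 X16.00 Y20.50 E0.9202
G1 X13.75 Y19.90 E0.9976
G1 X12.10 Y18.25 E1.0753
G1 X12.00 Y17.87 E1.0883
G1 X12.00 Y25.00 E1.3255
G1 X6.50 Y25.00 E1.5084
G1 X6.50 Y11.00 E1.9740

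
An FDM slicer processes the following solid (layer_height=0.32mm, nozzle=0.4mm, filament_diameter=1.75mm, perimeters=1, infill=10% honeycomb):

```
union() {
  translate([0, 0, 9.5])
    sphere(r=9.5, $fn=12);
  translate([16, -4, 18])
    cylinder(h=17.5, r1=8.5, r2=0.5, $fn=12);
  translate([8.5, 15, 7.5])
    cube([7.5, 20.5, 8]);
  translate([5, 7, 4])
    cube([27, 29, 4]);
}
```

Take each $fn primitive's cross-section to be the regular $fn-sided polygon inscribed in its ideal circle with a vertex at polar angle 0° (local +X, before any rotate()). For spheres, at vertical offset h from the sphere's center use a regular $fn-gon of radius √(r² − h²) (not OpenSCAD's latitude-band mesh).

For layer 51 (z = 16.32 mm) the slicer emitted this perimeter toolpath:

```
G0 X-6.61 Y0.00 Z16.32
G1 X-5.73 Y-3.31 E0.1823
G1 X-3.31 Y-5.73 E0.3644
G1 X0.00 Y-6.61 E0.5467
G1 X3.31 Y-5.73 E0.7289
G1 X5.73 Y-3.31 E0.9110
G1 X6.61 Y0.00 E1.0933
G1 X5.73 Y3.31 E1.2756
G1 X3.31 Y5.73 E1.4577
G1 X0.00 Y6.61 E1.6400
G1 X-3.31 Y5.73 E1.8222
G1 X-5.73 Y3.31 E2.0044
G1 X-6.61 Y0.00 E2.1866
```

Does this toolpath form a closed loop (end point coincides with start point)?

yes

Start point (G0): (-6.61, 0.00). End point (last G1): the path returns to the start — closed.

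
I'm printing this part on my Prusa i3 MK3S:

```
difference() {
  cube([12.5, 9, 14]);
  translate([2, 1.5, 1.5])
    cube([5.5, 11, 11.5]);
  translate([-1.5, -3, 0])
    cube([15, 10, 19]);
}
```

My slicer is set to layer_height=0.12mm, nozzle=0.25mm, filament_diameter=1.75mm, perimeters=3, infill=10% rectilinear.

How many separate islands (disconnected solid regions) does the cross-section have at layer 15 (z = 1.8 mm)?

2

At z = 1.8 mm: the cube is present — its section is the full 12.5×9 rectangle; the 5.5×11 cube at (2, 1.5) contributes its full rectangle; the 15×10 cube at (-1.5, -3) contributes its full rectangle; After the difference (first − rest): starting from the 12.5×9 cube, the 5.5×11 cube at (2, 1.5) partially overlaps it — only the 41.25 mm² overlap (of its 60.50 mm²) is removed, clipping the outline; the 15×10 cube at (-1.5, -3) partially overlaps it — only the 57.25 mm² overlap (of its 150.00 mm²) is removed, clipping the outline — 2 connected regions. Overall, the cross-section has 2 separate islands. Island count = 2.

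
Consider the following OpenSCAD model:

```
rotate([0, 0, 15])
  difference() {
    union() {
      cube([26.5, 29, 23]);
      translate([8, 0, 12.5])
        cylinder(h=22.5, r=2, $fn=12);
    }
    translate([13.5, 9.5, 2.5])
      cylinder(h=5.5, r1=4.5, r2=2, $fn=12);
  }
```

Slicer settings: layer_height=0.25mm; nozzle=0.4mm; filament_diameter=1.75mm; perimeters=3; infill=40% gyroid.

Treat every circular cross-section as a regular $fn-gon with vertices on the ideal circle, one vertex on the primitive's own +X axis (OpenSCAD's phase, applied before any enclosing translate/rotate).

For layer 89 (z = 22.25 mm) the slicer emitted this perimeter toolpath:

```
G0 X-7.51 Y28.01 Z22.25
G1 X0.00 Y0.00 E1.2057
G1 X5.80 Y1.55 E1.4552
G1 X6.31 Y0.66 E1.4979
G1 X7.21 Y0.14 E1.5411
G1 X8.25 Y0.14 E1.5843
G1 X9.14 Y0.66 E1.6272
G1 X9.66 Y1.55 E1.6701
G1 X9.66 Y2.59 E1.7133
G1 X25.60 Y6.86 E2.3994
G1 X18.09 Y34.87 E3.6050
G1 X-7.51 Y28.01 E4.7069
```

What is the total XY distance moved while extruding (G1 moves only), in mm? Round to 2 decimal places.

Sum the Euclidean lengths of each G1 segment: total = 113.21 mm.

113.21 mm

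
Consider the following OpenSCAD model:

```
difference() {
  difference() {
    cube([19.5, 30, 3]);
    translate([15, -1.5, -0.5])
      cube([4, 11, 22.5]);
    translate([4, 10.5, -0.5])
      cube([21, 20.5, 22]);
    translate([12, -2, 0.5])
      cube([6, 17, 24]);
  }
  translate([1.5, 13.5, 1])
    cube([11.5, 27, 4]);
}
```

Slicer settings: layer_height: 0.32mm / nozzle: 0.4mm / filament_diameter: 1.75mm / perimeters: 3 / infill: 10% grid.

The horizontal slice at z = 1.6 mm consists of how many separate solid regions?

At z = 1.6 mm: the cube (footprint 19.5×30) is included at this height; the cube at (15, -1.5) (footprint 4×11) is included at this height; the cube at (4, 10.5) (footprint 21×20.5) is included at this height; the 6×17 cube at (12, -2) contributes its full rectangle; After the difference (first − rest): starting from the 19.5×30 cube, the 4×11 cube at (15, -1.5) partially overlaps it — only the 38.00 mm² overlap (of its 44.00 mm²) is removed, clipping the outline; the 21×20.5 cube at (4, 10.5) partially overlaps it — only the 302.25 mm² overlap (of its 430.50 mm²) is removed, clipping the outline; the 6×17 cube at (12, -2) partially overlaps it — only the 34.50 mm² overlap (of its 102.00 mm²) is removed, clipping the outline — 2 connected regions; the cube at (1.5, 13.5) (footprint 11.5×27) is included at this height; Taking the first minus the rest: starting from that combined region, the 11.5×27 cube at (1.5, 13.5) partially overlaps it — only the 41.25 mm² overlap (of its 310.50 mm²) is removed, clipping the outline — 2 connected regions. The result has 2 disconnected regions.

2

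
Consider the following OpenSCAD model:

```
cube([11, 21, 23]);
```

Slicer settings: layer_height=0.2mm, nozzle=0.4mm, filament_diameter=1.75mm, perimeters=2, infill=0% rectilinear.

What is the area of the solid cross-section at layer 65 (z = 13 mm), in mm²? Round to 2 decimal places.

231.00 mm²

At z = 13 mm: the cube (footprint 11×21) is included at this height (area 231.00 mm²). Overall, the cross-section is a single solid region. Net area = 231.00 mm².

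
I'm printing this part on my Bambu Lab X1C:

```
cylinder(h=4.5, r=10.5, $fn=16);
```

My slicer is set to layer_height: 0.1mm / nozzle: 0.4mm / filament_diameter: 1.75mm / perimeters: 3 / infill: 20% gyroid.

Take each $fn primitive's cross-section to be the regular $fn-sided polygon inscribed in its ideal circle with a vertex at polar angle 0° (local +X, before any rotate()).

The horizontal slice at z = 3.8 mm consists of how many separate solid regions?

At z = 3.8 mm: the r=10.5 cylinder contributes a regular 16-gon of circumradius 10.5. The result has 1 disconnected region.

1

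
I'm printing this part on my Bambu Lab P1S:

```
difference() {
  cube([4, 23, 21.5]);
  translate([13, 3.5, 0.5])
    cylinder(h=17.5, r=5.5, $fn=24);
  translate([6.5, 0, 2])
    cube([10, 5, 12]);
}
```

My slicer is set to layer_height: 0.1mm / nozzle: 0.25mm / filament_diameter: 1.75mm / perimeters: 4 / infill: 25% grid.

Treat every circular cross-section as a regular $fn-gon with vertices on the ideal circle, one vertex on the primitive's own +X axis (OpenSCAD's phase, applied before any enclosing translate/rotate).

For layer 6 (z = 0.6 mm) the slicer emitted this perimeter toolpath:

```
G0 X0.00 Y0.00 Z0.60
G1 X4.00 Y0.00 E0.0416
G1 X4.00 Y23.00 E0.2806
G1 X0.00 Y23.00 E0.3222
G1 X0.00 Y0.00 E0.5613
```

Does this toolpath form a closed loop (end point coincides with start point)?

yes

Start point (G0): (0.00, 0.00). End point (last G1): the path returns to the start — closed.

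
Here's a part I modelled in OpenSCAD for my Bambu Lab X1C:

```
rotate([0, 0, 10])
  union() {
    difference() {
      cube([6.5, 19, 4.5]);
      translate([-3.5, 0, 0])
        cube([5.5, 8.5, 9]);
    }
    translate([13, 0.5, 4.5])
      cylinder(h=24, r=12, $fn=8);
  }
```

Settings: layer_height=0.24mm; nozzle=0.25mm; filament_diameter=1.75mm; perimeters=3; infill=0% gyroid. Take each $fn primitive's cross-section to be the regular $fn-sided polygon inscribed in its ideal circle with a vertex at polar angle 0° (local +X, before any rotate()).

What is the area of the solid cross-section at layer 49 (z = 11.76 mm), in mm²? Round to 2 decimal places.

At z = 11.76 mm: the cube does not reach this height (z outside [0, 4.5]); the cube at (-3.5, 0) is absent (z outside [0, 9]); After the difference (first − rest): the first operand is absent here, so nothing remains; the cylinder at (13, 0.5): section is a regular 8-gon, circumradius r=12 (area = (8/2)·12.000²·sin(360°/8) = 407.29 mm²); Taking the union: only the r=12 cylinder at (13, 0.5) is present, so the union is just that shape — area = 407.29 mm²; (rotated 10° about Z; rotation is an isometry so areas/perimeters/island counts are preserved). Overall, the cross-section is a single solid region. Net area = 407.29 mm².

407.29 mm²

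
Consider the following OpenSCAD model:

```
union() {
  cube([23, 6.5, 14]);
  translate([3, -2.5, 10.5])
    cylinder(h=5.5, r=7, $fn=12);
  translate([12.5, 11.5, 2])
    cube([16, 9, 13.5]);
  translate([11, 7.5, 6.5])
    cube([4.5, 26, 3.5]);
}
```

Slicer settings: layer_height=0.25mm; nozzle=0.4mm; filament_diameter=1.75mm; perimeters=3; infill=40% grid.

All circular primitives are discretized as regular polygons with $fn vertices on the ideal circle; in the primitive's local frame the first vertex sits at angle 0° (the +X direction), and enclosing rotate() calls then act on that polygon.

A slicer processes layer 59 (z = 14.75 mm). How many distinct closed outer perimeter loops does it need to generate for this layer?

At z = 14.75 mm: the cube does not reach this height (z outside [0, 14]); the r=7 cylinder at (3, -2.5) contributes a regular 12-gon of circumradius 7; the cube at (12.5, 11.5) is present — its section is the full 16×9 rectangle; the cube at (11, 7.5) is not intersected at this z (z outside [6.5, 10]); Merging all regions: the 2 present regions are separate (no shared area or edge), so areas and boundary lengths simply add and each stays a separate island — 2 connected regions. The result has 2 disconnected regions.

2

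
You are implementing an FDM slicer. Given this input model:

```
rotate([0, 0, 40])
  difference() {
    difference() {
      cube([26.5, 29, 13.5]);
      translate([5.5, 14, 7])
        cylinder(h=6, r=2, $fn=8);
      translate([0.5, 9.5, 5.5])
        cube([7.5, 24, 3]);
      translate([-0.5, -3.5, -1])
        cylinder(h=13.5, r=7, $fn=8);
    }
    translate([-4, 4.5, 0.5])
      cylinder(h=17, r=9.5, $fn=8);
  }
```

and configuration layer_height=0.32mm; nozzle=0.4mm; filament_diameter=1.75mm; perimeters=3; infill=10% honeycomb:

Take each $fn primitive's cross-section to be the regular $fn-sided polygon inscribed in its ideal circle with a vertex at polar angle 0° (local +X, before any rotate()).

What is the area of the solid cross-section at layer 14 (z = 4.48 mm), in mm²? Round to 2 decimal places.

At z = 4.48 mm: the 26.5×29 cube contributes its full rectangle (area 768.50 mm²); the cylinder at (5.5, 14) is not intersected at this z (z outside [7, 13]); the cube at (0.5, 9.5) is absent (z outside [5.5, 8.5]); the cylinder at (-0.5, -3.5): section is a regular 8-gon, circumradius r=7 (area = (8/2)·7.000²·sin(360°/8) = 138.59 mm²); After the difference (first − rest): starting from the 26.5×29 cube (768.50 mm²), the r=7 cylinder at (-0.5, -3.5) partially overlaps it — only the 10.99 mm² overlap (of its 138.59 mm²) is removed, clipping the outline — area = 757.51 mm²; the cylinder at (-4, 4.5): section is a regular 8-gon, circumradius r=9.5 (area = (8/2)·9.500²·sin(360°/8) = 255.27 mm²); After the difference (first − rest): starting from that combined region (757.51 mm²), the r=9.5 cylinder at (-4, 4.5) partially overlaps it — only the 39.89 mm² overlap (of its 255.27 mm²) is removed, clipping the outline — area = 717.63 mm²; (rotated 40° about Z; rotation is an isometry so areas/perimeters/island counts are preserved). Overall, the cross-section is a single solid region. Net area = 717.63 mm².

717.63 mm²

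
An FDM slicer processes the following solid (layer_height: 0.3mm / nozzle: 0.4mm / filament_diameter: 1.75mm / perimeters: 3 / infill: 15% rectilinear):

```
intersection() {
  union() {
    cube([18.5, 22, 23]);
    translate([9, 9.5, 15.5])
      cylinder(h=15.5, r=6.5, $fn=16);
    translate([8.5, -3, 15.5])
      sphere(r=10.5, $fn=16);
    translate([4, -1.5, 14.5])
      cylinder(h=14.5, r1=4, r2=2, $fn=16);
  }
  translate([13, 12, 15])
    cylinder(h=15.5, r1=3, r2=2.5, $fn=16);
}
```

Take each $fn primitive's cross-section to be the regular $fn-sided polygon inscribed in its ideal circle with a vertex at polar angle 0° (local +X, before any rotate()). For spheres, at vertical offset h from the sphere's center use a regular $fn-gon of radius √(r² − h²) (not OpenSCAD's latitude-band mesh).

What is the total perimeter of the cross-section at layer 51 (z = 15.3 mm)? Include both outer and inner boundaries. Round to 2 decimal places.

18.67 mm

At z = 15.3 mm: the cube is present — its section is the full 18.5×22 rectangle (perimeter 81.00 mm); the cylinder at (9, 9.5) does not reach this height (z outside [15.5, 31]); the r=10.5 sphere at (8.5, -3) slices to a regular 16-gon of circumradius 10.498 (√(r²−h²) with h=0.2 from center) (perimeter = 2·16·10.498·sin(180°/16) = 65.54 mm); the cone at (4, -1.5) (r1=4→r2=2) has section circumradius 3.890 here — a regular 16-gon (perimeter = 2·16·3.890·sin(180°/16) = 24.28 mm); Merging all regions: the regions partially overlap (shared area 151.42 mm²), so the edge portions inside another operand are dropped and the merged outline is re-measured after clipping — boundary = 101.87 mm; the cone at (13, 12) (r1=3→r2=2.5) has section circumradius 2.990 here — a regular 16-gon (perimeter = 2·16·2.990·sin(180°/16) = 18.67 mm); After intersecting: the cone at (13, 12) lies inside that combined region, so the common part is the cone at (13, 12) itself — boundary = 18.67 mm. Overall, the cross-section is a single solid region. Total boundary length (outer) = 18.67 mm.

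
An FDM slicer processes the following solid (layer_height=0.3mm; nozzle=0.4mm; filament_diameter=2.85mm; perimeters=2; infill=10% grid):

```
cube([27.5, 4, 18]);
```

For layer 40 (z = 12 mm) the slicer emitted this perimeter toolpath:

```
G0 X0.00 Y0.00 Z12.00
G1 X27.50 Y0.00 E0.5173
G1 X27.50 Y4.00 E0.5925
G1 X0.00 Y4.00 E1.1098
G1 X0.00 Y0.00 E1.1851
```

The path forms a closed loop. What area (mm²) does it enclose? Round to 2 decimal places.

110.00 mm²

Apply the shoelace formula to the sequence of (X, Y) vertices; enclosed area = 110.00 mm².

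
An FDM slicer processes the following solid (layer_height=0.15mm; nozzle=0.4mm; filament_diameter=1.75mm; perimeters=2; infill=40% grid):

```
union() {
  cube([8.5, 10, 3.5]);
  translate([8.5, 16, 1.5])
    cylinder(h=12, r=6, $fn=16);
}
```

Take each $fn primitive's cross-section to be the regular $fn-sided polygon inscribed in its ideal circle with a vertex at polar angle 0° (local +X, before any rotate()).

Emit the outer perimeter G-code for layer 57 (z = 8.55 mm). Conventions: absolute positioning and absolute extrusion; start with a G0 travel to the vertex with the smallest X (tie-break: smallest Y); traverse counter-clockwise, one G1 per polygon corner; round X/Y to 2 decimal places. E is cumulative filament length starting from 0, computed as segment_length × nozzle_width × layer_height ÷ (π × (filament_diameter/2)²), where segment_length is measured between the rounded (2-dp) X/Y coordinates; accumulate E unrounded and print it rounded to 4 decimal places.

G0 X2.50 Y16.00 Z8.55
G1 X2.96 Y13.70 E0.0585
G1 X4.26 Y11.76 E0.1168
G1 X6.20 Y10.46 E0.1750
G1 X8.50 Y10.00 E0.2335
G1 X10.80 Y10.46 E0.2920
G1 X12.74 Y11.76 E0.3503
G1 X14.04 Y13.70 E0.4085
G1 X14.50 Y16.00 E0.4671
G1 X14.04 Y18.30 E0.5256
G1 X12.74 Y20.24 E0.5838
G1 X10.80 Y21.54 E0.6421
G1 X8.50 Y22.00 E0.7006
G1 X6.20 Y21.54 E0.7591
G1 X4.26 Y20.24 E0.8173
G1 X2.96 Y18.30 E0.8756
G1 X2.50 Y16.00 E0.9341

At z = 8.55 mm: the cube does not reach this height (z outside [0, 3.5]); the r=6 cylinder at (8.5, 16) contributes a regular 16-gon of circumradius 6; Merging all regions: only the r=6 cylinder at (8.5, 16) is present, so the union is just that shape — 1 connected region. The outline is a single polygon with 16 vertices. Extrusion per mm of travel: 0.4 × 0.15 / (π × 0.875²) = 0.024945. Accumulating E over each segment gives final E = 0.9341.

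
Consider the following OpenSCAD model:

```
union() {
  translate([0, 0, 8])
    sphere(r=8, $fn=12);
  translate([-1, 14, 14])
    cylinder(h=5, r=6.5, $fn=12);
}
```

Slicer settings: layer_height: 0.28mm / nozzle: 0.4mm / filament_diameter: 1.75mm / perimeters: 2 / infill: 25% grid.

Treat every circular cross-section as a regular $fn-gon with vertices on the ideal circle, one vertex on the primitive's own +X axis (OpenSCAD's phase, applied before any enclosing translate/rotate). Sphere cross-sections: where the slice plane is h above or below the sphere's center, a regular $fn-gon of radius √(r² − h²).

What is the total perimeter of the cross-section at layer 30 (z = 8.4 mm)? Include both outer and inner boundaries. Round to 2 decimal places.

49.63 mm

At z = 8.4 mm: the r=8 sphere contributes a regular 12-gon of circumradius √(8²−0.4²) = 7.990 (perimeter = 2·12·7.990·sin(180°/12) = 49.63 mm); the cylinder at (-1, 14) is absent (z outside [14, 19]); Taking the union: only the r=8 sphere is present, so the union is just that shape — boundary = 49.63 mm. Overall, the cross-section is a single solid region. Total boundary length (outer) = 49.63 mm.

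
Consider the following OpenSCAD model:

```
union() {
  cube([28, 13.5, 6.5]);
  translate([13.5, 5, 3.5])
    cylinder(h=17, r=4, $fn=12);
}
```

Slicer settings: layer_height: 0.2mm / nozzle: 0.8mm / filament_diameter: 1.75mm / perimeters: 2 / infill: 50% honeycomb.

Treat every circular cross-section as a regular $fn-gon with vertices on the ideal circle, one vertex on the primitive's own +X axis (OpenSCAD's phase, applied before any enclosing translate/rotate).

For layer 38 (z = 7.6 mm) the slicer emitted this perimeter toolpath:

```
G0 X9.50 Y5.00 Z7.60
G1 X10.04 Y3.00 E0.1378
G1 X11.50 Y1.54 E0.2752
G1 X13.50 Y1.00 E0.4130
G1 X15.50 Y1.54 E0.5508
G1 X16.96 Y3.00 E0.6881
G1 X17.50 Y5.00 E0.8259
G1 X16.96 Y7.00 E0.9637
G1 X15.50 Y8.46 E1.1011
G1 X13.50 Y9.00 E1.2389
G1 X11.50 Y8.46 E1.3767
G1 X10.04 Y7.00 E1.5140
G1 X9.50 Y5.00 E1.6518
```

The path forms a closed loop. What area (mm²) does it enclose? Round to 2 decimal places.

Apply the shoelace formula to the sequence of (X, Y) vertices; enclosed area = 47.94 mm².

47.94 mm²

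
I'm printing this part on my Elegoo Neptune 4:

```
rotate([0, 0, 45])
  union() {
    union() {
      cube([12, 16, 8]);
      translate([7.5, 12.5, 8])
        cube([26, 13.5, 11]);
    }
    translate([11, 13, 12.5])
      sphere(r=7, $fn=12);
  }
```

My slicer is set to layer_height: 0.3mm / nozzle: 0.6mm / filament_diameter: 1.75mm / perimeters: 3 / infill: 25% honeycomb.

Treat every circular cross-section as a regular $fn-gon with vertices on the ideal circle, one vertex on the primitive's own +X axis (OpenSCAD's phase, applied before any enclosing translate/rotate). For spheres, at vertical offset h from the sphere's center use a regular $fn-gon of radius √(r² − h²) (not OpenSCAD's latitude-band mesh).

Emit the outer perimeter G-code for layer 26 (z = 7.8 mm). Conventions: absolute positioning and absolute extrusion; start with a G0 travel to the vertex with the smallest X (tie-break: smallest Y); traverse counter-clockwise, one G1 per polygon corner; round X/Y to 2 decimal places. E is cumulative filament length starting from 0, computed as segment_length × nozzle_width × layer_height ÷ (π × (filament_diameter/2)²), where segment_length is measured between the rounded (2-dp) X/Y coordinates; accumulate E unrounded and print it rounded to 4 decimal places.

At z = 7.8 mm: the cube is present — its section is the full 12×16 rectangle; the cube at (7.5, 12.5) does not reach this height (z outside [8, 19]); Taking the union: only the 12×16 cube is present, so the union is just that shape — 1 connected region; the r=7 sphere at (11, 13) slices to a regular 12-gon of circumradius 5.187 (√(r²−h²) with h=4.7 from center); Taking the union: the regions partially overlap (shared area 42.53 mm²), so overlapping operands fuse into one piece — 1 connected region; (rotated 45° about Z; rotation is an isometry so areas/perimeters/island counts are preserved). The outline is a single polygon with 12 vertices. Extrusion per mm of travel: 0.6 × 0.3 / (π × 0.875²) = 0.074835. Accumulating E over each segment gives final E = 4.7050.

G0 X-11.31 Y11.31 Z7.80
G1 X0.00 Y0.00 E1.1970
G1 X8.49 Y8.49 E2.0955
G1 X2.77 Y14.20 E2.7003
G1 X3.60 Y15.63 E2.8241
G1 X3.60 Y18.31 E3.0246
G1 X2.25 Y20.64 E3.2261
G1 X-0.07 Y21.98 E3.4266
G1 X-2.76 Y21.98 E3.6279
G1 X-5.08 Y20.64 E3.8284
G1 X-6.42 Y18.31 E4.0296
G1 X-6.42 Y16.20 E4.1875
G1 X-11.31 Y11.31 E4.7050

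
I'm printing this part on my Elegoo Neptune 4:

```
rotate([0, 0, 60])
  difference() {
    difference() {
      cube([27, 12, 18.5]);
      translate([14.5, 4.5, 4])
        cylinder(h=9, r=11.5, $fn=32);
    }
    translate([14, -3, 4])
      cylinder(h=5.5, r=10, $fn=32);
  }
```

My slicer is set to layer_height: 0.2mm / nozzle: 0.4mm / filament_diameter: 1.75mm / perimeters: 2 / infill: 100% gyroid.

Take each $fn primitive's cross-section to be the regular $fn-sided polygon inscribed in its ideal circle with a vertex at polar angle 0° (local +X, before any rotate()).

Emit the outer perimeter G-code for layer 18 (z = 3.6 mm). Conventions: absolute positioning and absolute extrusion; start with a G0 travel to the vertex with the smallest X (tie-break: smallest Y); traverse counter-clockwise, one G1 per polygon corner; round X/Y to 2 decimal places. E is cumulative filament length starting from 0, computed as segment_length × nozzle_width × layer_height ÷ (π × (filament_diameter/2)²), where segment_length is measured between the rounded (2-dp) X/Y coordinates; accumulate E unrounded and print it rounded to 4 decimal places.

G0 X-10.39 Y6.00 Z3.60
G1 X0.00 Y0.00 E0.3991
G1 X13.50 Y23.38 E1.2970
G1 X3.11 Y29.38 E1.6961
G1 X-10.39 Y6.00 E2.5940

At z = 3.6 mm: the cube is present — its section is the full 27×12 rectangle; the cylinder at (14.5, 4.5) is not intersected at this z (z outside [4, 13]); Taking the first minus the rest: none of the subtracted shapes is present at this height, so the 27×12 cube is unchanged — 1 connected region; the cylinder at (14, -3) is absent (z outside [4, 9.5]); Subtracting the remaining from the first: none of the subtracted shapes is present at this height, so the result so far is unchanged — 1 connected region; (rotated 60° about Z; rotation is an isometry so areas/perimeters/island counts are preserved). The outline is a single polygon with 4 vertices. Extrusion per mm of travel: 0.4 × 0.2 / (π × 0.875²) = 0.033260. Accumulating E over each segment gives final E = 2.5940.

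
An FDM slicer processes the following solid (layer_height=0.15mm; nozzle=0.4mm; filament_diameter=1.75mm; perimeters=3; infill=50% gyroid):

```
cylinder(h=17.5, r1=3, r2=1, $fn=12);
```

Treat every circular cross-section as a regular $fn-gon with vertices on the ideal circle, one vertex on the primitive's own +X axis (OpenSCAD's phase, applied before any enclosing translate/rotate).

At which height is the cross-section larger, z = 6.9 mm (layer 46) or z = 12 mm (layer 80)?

Layer 46 (z = 6.9): the cone contributes a regular 12-gon of circumradius 2.211 (interpolated between r1=3 and r2=1 at t=0.394) (area = (12/2)·2.211²·sin(360°/12) = 14.67 mm²). So its area = 14.67 mm². Layer 80 (z = 12): the cone (r1=3→r2=1) has section circumradius 1.629 here — a regular 12-gon (area = (12/2)·1.629²·sin(360°/12) = 7.96 mm²). So its area = 7.96 mm². Layer 46 is larger (14.67 vs 7.96 mm²).

layer 46 (z = 6.9 mm)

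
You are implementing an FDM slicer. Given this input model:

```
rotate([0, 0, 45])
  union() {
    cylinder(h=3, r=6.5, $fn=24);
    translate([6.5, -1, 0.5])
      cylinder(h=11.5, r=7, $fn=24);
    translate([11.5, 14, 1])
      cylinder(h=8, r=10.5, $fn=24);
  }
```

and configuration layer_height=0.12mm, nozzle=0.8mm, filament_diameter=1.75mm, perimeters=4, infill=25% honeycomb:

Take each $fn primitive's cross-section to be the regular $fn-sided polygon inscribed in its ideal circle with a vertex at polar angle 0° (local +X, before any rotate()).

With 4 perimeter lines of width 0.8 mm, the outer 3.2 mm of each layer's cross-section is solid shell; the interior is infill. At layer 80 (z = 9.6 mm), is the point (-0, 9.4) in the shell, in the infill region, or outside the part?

outside

At z = 9.6 mm: the cylinder is absent (z outside [0, 3]); the r=7 cylinder at (6.5, -1) contributes a regular 24-gon of circumradius 7; the cylinder at (11.5, 14) is absent (z outside [1, 9]); Taking the union: only the r=7 cylinder at (6.5, -1) is present, so the union is just that shape — 1 connected region; (whole slice rotated 45° about Z — lengths, areas and connectivity unchanged). Overall, the cross-section is a single solid region. Undo the 45° rotation: the query point maps to (6.647, 6.647) in the un-rotated model frame. The nearest boundary edge runs (8.31, 5.76)→(6.50, 6.00); distance from the point to it = 0.66 mm. The point is not inside any of the regions above, so it lies outside the cross-section (0.66 mm from the nearest boundary).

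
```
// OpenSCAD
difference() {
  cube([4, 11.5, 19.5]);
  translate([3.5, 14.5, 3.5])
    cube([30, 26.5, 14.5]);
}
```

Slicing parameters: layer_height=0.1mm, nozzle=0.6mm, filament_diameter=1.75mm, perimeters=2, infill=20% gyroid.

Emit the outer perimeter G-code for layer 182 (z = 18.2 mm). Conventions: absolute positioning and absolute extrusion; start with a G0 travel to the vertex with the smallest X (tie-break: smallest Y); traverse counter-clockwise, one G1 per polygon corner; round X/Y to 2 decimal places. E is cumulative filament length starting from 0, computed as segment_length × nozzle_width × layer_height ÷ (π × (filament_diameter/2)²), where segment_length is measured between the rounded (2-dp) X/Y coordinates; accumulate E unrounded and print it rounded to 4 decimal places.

G0 X0.00 Y0.00 Z18.20
G1 X4.00 Y0.00 E0.0998
G1 X4.00 Y11.50 E0.3866
G1 X0.00 Y11.50 E0.4864
G1 X0.00 Y0.00 E0.7733

At z = 18.2 mm: the cube is present — its section is the full 4×11.5 rectangle; the cube at (3.5, 14.5) does not reach this height (z outside [3.5, 18]); Taking the first minus the rest: none of the subtracted shapes is present at this height, so the 4×11.5 cube is unchanged — 1 connected region. The outline is a single polygon with 4 vertices. Extrusion per mm of travel: 0.6 × 0.1 / (π × 0.875²) = 0.024945. Accumulating E over each segment gives final E = 0.7733.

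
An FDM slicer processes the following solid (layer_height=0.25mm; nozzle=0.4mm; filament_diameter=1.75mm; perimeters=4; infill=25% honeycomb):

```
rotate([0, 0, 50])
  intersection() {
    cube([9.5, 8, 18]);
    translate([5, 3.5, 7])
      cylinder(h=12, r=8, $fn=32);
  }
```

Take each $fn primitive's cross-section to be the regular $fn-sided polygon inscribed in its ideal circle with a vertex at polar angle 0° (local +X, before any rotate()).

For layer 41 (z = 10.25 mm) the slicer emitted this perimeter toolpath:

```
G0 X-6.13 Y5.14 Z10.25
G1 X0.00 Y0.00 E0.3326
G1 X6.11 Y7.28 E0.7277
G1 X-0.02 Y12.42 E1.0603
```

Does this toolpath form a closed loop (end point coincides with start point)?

no

Start point (G0): (-6.13, 5.14). End point (last G1): the path does not return to the start — open.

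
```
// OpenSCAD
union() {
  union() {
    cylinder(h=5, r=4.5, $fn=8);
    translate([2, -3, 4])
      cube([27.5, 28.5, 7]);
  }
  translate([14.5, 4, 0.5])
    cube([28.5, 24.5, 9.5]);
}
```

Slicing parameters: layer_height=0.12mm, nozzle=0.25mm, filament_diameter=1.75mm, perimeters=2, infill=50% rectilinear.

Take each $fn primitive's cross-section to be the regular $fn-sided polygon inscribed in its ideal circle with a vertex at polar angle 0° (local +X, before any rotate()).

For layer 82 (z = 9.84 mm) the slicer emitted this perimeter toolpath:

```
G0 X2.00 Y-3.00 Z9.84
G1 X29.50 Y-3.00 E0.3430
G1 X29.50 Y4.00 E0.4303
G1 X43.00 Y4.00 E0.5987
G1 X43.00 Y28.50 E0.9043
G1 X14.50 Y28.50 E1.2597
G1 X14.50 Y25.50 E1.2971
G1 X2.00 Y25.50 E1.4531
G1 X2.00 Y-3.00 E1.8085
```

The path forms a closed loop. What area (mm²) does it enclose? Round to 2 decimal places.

Apply the shoelace formula to the sequence of (X, Y) vertices; enclosed area = 1159.50 mm².

1159.50 mm²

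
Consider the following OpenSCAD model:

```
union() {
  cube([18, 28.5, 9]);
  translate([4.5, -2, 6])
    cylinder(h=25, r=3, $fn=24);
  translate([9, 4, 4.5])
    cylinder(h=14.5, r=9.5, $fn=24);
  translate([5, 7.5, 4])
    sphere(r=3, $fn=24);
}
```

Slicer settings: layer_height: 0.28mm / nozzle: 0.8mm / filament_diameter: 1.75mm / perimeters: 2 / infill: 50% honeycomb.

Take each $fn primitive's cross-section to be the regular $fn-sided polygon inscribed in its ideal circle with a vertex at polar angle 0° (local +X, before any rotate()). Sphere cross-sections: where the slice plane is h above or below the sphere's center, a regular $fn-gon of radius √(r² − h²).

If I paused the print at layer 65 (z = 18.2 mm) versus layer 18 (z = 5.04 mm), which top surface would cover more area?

layer 18 (z = 5.04 mm)

Layer 65 (z = 18.2): the cube is absent (z outside [0, 9]); the r=3 cylinder at (4.5, -2) gives a regular 24-gon of circumradius 3 (constant along its height) (area = (24/2)·3.000²·sin(360°/24) = 27.95 mm²); the r=9.5 cylinder at (9, 4) contributes a regular 24-gon of circumradius 9.5 (area = (24/2)·9.500²·sin(360°/24) = 280.30 mm²); the sphere at (5, 7.5) does not reach this height (|z−center|=14.200 > r=3); Combining (union): the regions partially overlap — summed areas 308.25 mm² minus the doubly-counted overlap 24.21 mm² gives 284.05 mm² — area = 284.05 mm². So its area = 284.05 mm². Layer 18 (z = 5.04): the cube (footprint 18×28.5) is included at this height (area 513.00 mm²); the cylinder at (4.5, -2) does not reach this height (z outside [6, 31]); the r=9.5 cylinder at (9, 4) contributes a regular 24-gon of circumradius 9.5 (area = (24/2)·9.500²·sin(360°/24) = 280.30 mm²); the r=3 sphere at (5, 7.5) slices to a regular 24-gon of circumradius 2.814 (√(r²−h²) with h=1.04 from center) (area = (24/2)·2.814²·sin(360°/24) = 24.59 mm²); Combining (union): the regions partially overlap — summed areas 817.89 mm² minus the doubly-counted overlap 234.49 mm² gives 583.40 mm² — area = 583.40 mm². So its area = 583.40 mm². Layer 18 is larger (583.40 vs 284.05 mm²).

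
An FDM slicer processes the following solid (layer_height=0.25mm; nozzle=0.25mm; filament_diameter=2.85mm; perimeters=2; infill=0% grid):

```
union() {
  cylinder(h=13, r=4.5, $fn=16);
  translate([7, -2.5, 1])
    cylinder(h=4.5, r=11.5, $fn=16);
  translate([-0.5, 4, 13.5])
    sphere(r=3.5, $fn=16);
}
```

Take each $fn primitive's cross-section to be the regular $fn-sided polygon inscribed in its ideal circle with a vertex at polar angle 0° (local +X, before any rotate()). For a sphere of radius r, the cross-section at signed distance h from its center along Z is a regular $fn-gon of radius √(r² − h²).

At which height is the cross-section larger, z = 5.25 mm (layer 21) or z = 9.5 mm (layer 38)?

layer 21 (z = 5.25 mm)

Layer 21 (z = 5.25): the r=4.5 cylinder gives a regular 16-gon of circumradius 4.5 (constant along its height) (area = (16/2)·4.500²·sin(360°/16) = 61.99 mm²); the cylinder at (7, -2.5): section is a regular 16-gon, circumradius r=11.5 (area = (16/2)·11.500²·sin(360°/16) = 404.88 mm²); the sphere at (-0.5, 4) does not reach this height (|z−center|=8.250 > r=3.5); Combining (union): the regions partially overlap — summed areas 466.87 mm² minus the doubly-counted overlap 60.11 mm² gives 406.76 mm² — area = 406.76 mm². So its area = 406.76 mm². Layer 38 (z = 9.5): the cylinder: section is a regular 16-gon, circumradius r=4.5 (area = (16/2)·4.500²·sin(360°/16) = 61.99 mm²); the cylinder at (7, -2.5) does not reach this height (z outside [1, 5.5]); the sphere at (-0.5, 4) does not reach this height (|z−center|=4.000 > r=3.5); Combining (union): only the r=4.5 cylinder is present, so the union is just that shape — area = 61.99 mm². So its area = 61.99 mm². Layer 21 is larger (406.76 vs 61.99 mm²).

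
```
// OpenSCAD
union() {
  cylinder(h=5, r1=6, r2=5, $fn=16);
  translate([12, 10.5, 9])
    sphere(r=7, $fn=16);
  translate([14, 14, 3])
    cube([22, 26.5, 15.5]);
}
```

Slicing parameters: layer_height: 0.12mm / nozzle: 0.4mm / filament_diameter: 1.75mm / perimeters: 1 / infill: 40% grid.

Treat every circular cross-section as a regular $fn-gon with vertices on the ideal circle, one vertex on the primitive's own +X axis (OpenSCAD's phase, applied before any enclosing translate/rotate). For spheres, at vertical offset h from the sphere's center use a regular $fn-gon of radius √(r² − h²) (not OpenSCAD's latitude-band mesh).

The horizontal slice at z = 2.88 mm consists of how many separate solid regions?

2

At z = 2.88 mm: the cone: at t=0.576 of its height the radius interpolates to r₁+(r₂−r₁)t = 5.424, giving a regular 16-gon of that circumradius; the r=7 sphere at (12, 10.5) contributes a regular 16-gon of circumradius √(7²−6.12²) = 3.398; the cube at (14, 14) is absent (z outside [3, 18.5]); Taking the union: the 2 present regions are separate (no shared area or edge), so areas and boundary lengths simply add and each stays a separate island — 2 connected regions. The result has 2 disconnected regions.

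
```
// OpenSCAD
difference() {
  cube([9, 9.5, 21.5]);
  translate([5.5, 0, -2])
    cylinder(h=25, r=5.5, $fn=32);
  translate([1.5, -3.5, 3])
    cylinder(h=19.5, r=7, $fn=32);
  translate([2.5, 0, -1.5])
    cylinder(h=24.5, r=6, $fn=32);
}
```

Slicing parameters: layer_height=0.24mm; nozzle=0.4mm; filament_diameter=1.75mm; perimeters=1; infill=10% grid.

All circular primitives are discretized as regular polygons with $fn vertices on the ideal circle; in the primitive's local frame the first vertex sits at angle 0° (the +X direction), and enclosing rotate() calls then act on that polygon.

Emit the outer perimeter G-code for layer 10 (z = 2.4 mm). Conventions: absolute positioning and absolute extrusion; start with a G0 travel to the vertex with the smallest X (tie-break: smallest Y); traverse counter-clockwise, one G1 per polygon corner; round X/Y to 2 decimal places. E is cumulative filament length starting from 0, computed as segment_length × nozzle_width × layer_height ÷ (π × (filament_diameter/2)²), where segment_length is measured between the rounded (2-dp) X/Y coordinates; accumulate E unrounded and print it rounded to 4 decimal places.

G0 X0.00 Y5.43 Z2.40
G1 X0.20 Y5.54 E0.0091
G1 X1.33 Y5.88 E0.0562
G1 X2.50 Y6.00 E0.1032
G1 X3.67 Y5.88 E0.1501
G1 X4.80 Y5.54 E0.1972
G1 X4.97 Y5.45 E0.2049
G1 X5.50 Y5.50 E0.2261
G1 X6.57 Y5.39 E0.2690
G1 X7.60 Y5.08 E0.3120
G1 X8.56 Y4.57 E0.3554
G1 X9.00 Y4.21 E0.3781
G1 X9.00 Y9.50 E0.5892
G1 X0.00 Y9.50 E0.9484
G1 X0.00 Y5.43 E1.1108

At z = 2.4 mm: the cube is present — its section is the full 9×9.5 rectangle; the r=5.5 cylinder at (5.5, 0) gives a regular 32-gon of circumradius 5.5 (constant along its height); the cylinder at (1.5, -3.5) is not intersected at this z (z outside [3, 22.5]); the r=6 cylinder at (2.5, 0) gives a regular 32-gon of circumradius 6 (constant along its height); After the difference (first − rest): starting from the 9×9.5 cube, the r=5.5 cylinder at (5.5, 0) partially overlaps it — only the 41.40 mm² overlap (of its 94.42 mm²) is removed, clipping the outline; the r=6 cylinder at (2.5, 0) partially overlaps it — only the 8.14 mm² overlap (of its 112.37 mm²) is removed, clipping the outline — 1 connected region. The outline is a single polygon with 14 vertices. Extrusion per mm of travel: 0.4 × 0.24 / (π × 0.875²) = 0.039912. Accumulating E over each segment gives final E = 1.1108.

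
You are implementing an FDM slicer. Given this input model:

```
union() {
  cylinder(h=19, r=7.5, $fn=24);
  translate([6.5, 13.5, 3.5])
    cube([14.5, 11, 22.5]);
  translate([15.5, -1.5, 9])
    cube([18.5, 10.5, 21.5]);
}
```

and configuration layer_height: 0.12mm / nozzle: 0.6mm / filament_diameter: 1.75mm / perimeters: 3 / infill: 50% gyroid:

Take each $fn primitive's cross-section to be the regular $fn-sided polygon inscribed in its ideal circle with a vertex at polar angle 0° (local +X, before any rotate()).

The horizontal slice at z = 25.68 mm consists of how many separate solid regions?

2

At z = 25.68 mm: the cylinder is not intersected at this z (z outside [0, 19]); the 14.5×11 cube at (6.5, 13.5) contributes its full rectangle; the cube at (15.5, -1.5) (footprint 18.5×10.5) is included at this height; Combining (union): the 2 present regions are separate (no shared area or edge), so areas and boundary lengths simply add and each stays a separate island — 2 connected regions. The result has 2 disconnected regions.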